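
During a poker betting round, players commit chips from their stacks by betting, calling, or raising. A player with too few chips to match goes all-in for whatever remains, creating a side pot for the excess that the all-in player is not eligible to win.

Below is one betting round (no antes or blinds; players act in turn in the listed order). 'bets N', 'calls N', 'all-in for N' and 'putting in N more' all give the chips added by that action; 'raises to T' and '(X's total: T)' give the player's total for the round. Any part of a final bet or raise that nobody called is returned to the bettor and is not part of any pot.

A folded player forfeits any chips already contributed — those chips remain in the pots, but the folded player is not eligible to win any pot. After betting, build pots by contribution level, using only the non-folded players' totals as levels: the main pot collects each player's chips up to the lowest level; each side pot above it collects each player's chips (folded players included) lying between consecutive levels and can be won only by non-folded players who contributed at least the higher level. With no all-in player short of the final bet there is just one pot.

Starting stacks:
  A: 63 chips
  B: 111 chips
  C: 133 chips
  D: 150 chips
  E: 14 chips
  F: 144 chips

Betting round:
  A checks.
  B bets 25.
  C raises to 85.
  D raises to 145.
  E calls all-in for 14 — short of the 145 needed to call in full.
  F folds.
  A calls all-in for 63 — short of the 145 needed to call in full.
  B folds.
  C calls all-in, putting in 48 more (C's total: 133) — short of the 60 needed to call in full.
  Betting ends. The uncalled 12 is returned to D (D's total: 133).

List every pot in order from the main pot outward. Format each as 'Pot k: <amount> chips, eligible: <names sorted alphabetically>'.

Contributions (after 12 returned to D): A=63, B=25, C=133, D=133, E=14
Folded: B, F
Pot levels (distinct totals of non-folded players): 14, 63, 133
Layer 1-14: 14 each from A, B, C, D, E = 14*5 = 70 chips; eligible A, C, D, E
Layer 15-63: A 49 + B 11 + C 49 + D 49 = 158 chips; eligible A, C, D
Layer 64-133: 70 each from C, D = 70*2 = 140 chips; eligible C, D

Pot 1: 70 chips, eligible: A, C, D, E
Pot 2: 158 chips, eligible: A, C, D
Pot 3: 140 chips, eligible: C, D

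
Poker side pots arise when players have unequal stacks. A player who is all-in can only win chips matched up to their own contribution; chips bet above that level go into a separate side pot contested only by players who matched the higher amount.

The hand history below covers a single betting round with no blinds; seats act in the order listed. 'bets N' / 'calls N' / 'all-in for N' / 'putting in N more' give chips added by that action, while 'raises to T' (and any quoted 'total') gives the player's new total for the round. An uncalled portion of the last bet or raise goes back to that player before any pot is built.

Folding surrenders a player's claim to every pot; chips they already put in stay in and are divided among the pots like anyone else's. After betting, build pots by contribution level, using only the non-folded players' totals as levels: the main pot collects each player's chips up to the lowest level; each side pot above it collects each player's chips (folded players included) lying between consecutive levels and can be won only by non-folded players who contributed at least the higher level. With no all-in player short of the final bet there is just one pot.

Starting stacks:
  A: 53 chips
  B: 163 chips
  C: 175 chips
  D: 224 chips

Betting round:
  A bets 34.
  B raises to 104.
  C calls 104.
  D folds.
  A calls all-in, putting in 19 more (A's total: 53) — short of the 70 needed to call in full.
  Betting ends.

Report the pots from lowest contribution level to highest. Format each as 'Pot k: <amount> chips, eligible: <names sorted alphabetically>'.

Pot 1: 159 chips, eligible: A, B, C
Pot 2: 102 chips, eligible: B, C

Derivation:
Contributions: A=53, B=104, C=104
Folded: D
Pot levels (distinct totals of non-folded players): 53, 104
Layer 1-53: 53 each from A, B, C = 53*3 = 159 chips; eligible A, B, C
Layer 54-104: 51 each from B, C = 51*2 = 102 chips; eligible B, C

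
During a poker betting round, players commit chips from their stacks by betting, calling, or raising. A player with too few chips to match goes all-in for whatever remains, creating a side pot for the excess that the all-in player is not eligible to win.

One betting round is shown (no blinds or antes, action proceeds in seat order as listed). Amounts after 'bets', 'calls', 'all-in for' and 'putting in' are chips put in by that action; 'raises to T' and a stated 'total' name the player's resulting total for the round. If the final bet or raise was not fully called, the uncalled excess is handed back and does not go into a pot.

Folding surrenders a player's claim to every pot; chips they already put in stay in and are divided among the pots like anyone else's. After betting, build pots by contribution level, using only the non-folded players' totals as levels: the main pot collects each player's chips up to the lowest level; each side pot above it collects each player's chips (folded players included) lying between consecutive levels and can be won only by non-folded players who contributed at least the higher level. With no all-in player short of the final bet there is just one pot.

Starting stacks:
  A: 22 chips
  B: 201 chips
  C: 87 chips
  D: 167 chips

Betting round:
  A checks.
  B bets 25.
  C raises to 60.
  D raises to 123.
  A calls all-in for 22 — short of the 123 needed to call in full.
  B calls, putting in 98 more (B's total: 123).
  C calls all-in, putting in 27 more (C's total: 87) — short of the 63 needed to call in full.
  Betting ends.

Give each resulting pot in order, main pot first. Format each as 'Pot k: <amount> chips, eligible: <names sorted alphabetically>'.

Pot 1: 88 chips, eligible: A, B, C, D
Pot 2: 195 chips, eligible: B, C, D
Pot 3: 72 chips, eligible: B, D

Derivation:
Contributions: A=22, B=123, C=87, D=123
Pot levels (distinct totals of non-folded players): 22, 87, 123
Layer 1-22: 22 each from A, B, C, D = 22*4 = 88 chips; eligible A, B, C, D
Layer 23-87: 65 each from B, C, D = 65*3 = 195 chips; eligible B, C, D
Layer 88-123: 36 each from B, D = 36*2 = 72 chips; eligible B, D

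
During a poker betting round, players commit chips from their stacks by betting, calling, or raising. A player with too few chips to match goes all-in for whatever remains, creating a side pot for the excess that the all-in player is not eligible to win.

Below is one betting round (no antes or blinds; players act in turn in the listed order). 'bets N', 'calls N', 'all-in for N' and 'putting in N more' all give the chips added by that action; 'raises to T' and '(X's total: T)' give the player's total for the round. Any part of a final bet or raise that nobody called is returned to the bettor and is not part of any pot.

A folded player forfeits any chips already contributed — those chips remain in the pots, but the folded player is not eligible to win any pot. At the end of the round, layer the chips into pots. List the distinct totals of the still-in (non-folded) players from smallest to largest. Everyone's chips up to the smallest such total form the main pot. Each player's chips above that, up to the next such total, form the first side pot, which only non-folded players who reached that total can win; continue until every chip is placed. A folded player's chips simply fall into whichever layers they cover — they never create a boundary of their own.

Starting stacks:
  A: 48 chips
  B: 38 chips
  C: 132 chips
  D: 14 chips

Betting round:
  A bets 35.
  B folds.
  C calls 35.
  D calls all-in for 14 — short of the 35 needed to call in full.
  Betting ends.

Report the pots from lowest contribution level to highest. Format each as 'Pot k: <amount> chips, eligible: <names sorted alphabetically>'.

Pot 1: 42 chips, eligible: A, C, D
Pot 2: 42 chips, eligible: A, C

Derivation:
Contributions: A=35, C=35, D=14
Folded: B
Pot levels (distinct totals of non-folded players): 14, 35
Layer 1-14: 14 each from A, C, D = 14*3 = 42 chips; eligible A, C, D
Layer 15-35: 21 each from A, C = 21*2 = 42 chips; eligible A, C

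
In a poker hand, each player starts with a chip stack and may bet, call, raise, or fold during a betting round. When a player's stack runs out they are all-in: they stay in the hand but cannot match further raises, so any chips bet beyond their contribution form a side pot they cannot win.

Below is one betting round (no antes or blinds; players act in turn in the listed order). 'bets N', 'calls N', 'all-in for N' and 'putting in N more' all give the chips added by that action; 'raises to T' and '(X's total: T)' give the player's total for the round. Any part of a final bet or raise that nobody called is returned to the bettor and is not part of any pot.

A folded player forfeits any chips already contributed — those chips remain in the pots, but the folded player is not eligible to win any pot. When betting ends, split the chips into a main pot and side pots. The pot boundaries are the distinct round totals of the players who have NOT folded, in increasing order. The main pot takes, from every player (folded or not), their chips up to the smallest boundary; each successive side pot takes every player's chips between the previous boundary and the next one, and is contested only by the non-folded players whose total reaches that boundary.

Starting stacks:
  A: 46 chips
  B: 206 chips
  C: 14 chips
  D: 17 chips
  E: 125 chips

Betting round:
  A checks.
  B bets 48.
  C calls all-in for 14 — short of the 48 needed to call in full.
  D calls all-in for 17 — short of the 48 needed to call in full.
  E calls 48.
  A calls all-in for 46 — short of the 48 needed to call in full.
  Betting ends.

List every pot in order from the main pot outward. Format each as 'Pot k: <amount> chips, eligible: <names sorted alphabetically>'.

Pot 1: 70 chips, eligible: A, B, C, D, E
Pot 2: 12 chips, eligible: A, B, D, E
Pot 3: 87 chips, eligible: A, B, E
Pot 4: 4 chips, eligible: B, E

Derivation:
Contributions: A=46, B=48, C=14, D=17, E=48
Pot levels (distinct totals of non-folded players): 14, 17, 46, 48
Layer 1-14: 14 each from A, B, C, D, E = 14*5 = 70 chips; eligible A, B, C, D, E
Layer 15-17: 3 each from A, B, D, E = 3*4 = 12 chips; eligible A, B, D, E
Layer 18-46: 29 each from A, B, E = 29*3 = 87 chips; eligible A, B, E
Layer 47-48: 2 each from B, E = 2*2 = 4 chips; eligible B, E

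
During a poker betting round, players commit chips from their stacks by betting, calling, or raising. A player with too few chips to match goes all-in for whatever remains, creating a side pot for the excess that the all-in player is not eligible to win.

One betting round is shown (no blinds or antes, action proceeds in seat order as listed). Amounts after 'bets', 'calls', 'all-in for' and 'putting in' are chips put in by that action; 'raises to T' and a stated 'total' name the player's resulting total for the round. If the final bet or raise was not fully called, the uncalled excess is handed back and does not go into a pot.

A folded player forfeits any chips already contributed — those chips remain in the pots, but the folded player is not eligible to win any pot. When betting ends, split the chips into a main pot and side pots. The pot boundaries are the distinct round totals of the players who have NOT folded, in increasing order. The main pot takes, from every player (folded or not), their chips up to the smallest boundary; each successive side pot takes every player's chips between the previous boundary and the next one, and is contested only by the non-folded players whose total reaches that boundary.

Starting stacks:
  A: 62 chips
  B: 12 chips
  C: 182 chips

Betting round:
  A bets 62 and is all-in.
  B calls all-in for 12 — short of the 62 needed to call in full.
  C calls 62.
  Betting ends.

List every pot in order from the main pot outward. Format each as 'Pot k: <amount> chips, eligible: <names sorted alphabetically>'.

Pot 1: 36 chips, eligible: A, B, C
Pot 2: 100 chips, eligible: A, C

Derivation:
Contributions: A=62, B=12, C=62
Pot levels (distinct totals of non-folded players): 12, 62
Layer 1-12: 12 each from A, B, C = 12*3 = 36 chips; eligible A, B, C
Layer 13-62: 50 each from A, C = 50*2 = 100 chips; eligible A, C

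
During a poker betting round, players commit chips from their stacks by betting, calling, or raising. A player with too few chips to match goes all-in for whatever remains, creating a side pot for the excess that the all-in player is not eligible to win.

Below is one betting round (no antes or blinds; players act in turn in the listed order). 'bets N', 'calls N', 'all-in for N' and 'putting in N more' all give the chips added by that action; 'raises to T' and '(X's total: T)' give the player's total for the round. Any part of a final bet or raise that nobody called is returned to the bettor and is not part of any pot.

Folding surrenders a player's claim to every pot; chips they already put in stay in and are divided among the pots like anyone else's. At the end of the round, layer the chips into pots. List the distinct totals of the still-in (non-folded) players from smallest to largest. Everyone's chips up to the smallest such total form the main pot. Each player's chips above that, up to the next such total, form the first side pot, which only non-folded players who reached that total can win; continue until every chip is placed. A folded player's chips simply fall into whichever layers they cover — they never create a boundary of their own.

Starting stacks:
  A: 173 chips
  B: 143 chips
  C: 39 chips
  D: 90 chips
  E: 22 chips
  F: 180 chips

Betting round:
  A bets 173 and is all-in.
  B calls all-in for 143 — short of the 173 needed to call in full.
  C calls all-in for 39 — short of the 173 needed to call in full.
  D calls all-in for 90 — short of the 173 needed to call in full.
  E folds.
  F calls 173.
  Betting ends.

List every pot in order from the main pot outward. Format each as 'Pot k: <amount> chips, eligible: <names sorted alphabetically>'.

Contributions: A=173, B=143, C=39, D=90, F=173
Folded: E
Pot levels (distinct totals of non-folded players): 39, 90, 143, 173
Layer 1-39: 39 each from A, B, C, D, F = 39*5 = 195 chips; eligible A, B, C, D, F
Layer 40-90: 51 each from A, B, D, F = 51*4 = 204 chips; eligible A, B, D, F
Layer 91-143: 53 each from A, B, F = 53*3 = 159 chips; eligible A, B, F
Layer 144-173: 30 each from A, F = 30*2 = 60 chips; eligible A, F

Pot 1: 195 chips, eligible: A, B, C, D, F
Pot 2: 204 chips, eligible: A, B, D, F
Pot 3: 159 chips, eligible: A, B, F
Pot 4: 60 chips, eligible: A, F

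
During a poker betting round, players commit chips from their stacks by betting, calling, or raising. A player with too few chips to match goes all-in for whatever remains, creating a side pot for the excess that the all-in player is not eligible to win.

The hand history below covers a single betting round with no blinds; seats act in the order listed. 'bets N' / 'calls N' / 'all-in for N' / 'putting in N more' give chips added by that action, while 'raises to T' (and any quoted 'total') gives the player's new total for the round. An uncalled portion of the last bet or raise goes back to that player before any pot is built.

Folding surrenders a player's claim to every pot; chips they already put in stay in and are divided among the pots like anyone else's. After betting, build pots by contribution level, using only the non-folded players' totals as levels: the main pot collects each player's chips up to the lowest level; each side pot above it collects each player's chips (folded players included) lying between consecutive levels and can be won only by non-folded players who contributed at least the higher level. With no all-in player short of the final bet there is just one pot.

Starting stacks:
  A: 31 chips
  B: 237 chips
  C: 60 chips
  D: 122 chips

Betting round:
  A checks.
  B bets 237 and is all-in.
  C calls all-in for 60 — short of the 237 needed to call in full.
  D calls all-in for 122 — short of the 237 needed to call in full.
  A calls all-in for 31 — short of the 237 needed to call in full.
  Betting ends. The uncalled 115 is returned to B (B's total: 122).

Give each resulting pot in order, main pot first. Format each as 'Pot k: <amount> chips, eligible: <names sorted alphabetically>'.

Contributions (after 115 returned to B): A=31, B=122, C=60, D=122
Pot levels (distinct totals of non-folded players): 31, 60, 122
Layer 1-31: 31 each from A, B, C, D = 31*4 = 124 chips; eligible A, B, C, D
Layer 32-60: 29 each from B, C, D = 29*3 = 87 chips; eligible B, C, D
Layer 61-122: 62 each from B, D = 62*2 = 124 chips; eligible B, D

Pot 1: 124 chips, eligible: A, B, C, D
Pot 2: 87 chips, eligible: B, C, D
Pot 3: 124 chips, eligible: B, D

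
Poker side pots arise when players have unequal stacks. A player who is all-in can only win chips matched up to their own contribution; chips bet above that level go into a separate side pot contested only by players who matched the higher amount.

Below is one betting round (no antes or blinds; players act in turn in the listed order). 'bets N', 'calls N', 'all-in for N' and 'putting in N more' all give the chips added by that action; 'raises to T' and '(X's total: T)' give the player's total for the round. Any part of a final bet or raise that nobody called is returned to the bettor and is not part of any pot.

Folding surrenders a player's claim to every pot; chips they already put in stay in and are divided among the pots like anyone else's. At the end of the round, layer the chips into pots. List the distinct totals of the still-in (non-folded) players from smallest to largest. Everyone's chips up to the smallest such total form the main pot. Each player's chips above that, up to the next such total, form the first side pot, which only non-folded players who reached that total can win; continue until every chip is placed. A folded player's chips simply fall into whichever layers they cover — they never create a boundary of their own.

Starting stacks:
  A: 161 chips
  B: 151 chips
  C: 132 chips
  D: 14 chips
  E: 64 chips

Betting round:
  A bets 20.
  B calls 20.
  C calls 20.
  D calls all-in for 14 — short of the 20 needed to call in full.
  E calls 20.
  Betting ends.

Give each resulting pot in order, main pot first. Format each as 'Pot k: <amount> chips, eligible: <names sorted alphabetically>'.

Contributions: A=20, B=20, C=20, D=14, E=20
Pot levels (distinct totals of non-folded players): 14, 20
Layer 1-14: 14 each from A, B, C, D, E = 14*5 = 70 chips; eligible A, B, C, D, E
Layer 15-20: 6 each from A, B, C, E = 6*4 = 24 chips; eligible A, B, C, E

Pot 1: 70 chips, eligible: A, B, C, D, E
Pot 2: 24 chips, eligible: A, B, C, E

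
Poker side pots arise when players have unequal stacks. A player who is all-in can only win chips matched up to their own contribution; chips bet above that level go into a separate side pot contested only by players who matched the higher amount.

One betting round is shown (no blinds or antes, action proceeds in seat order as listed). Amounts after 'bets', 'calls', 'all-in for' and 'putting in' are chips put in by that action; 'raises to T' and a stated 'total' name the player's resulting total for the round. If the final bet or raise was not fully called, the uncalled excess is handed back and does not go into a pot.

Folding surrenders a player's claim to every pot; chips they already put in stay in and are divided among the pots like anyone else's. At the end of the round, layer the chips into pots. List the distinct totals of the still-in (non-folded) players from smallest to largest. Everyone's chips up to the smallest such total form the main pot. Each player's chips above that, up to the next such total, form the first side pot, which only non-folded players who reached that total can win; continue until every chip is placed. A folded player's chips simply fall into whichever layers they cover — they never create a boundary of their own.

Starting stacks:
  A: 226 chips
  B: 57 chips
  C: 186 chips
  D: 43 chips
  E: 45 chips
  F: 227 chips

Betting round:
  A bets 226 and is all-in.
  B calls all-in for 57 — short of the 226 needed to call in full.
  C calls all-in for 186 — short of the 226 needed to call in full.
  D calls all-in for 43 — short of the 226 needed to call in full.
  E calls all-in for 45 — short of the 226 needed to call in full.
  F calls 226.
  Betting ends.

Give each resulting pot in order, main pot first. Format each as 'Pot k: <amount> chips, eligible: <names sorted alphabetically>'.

Pot 1: 258 chips, eligible: A, B, C, D, E, F
Pot 2: 10 chips, eligible: A, B, C, E, F
Pot 3: 48 chips, eligible: A, B, C, F
Pot 4: 387 chips, eligible: A, C, F
Pot 5: 80 chips, eligible: A, F

Derivation:
Contributions: A=226, B=57, C=186, D=43, E=45, F=226
Pot levels (distinct totals of non-folded players): 43, 45, 57, 186, 226
Layer 1-43: 43 each from A, B, C, D, E, F = 43*6 = 258 chips; eligible A, B, C, D, E, F
Layer 44-45: 2 each from A, B, C, E, F = 2*5 = 10 chips; eligible A, B, C, E, F
Layer 46-57: 12 each from A, B, C, F = 12*4 = 48 chips; eligible A, B, C, F
Layer 58-186: 129 each from A, C, F = 129*3 = 387 chips; eligible A, C, F
Layer 187-226: 40 each from A, F = 40*2 = 80 chips; eligible A, F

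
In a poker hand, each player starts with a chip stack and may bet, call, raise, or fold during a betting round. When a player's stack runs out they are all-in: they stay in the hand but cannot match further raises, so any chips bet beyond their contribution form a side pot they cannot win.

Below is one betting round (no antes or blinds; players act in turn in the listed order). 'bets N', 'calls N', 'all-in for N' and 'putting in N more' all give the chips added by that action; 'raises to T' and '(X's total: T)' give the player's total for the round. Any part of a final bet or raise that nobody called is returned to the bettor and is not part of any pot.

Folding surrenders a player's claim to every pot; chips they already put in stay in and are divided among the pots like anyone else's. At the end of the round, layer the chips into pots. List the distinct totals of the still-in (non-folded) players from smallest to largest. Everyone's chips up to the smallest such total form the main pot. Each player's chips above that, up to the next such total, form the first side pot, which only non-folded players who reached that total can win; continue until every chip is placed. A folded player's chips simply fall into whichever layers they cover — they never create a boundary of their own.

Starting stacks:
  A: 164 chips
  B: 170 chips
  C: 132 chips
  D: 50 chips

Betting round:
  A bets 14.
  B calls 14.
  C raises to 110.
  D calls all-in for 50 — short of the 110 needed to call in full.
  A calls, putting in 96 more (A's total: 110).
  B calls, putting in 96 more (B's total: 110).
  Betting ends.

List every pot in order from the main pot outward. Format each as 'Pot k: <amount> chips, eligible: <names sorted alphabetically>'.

Contributions: A=110, B=110, C=110, D=50
Pot levels (distinct totals of non-folded players): 50, 110
Layer 1-50: 50 each from A, B, C, D = 50*4 = 200 chips; eligible A, B, C, D
Layer 51-110: 60 each from A, B, C = 60*3 = 180 chips; eligible A, B, C

Pot 1: 200 chips, eligible: A, B, C, D
Pot 2: 180 chips, eligible: A, B, C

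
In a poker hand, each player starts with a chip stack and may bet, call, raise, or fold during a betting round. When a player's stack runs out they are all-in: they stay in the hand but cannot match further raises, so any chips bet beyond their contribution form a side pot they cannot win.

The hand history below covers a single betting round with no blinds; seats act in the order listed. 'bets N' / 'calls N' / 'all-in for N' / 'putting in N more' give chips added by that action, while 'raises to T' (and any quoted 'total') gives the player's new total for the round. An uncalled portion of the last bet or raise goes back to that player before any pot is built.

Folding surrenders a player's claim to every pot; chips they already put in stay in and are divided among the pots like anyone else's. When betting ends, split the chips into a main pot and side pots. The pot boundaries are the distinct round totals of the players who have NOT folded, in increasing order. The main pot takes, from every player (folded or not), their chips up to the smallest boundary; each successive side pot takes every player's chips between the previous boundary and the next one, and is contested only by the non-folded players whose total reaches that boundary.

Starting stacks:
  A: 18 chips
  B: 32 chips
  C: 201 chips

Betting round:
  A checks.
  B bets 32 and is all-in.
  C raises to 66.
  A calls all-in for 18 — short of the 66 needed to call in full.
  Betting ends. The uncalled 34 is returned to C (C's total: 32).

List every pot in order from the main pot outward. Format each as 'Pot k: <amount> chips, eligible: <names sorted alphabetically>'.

Contributions (after 34 returned to C): A=18, B=32, C=32
Pot levels (distinct totals of non-folded players): 18, 32
Layer 1-18: 18 each from A, B, C = 18*3 = 54 chips; eligible A, B, C
Layer 19-32: 14 each from B, C = 14*2 = 28 chips; eligible B, C

Pot 1: 54 chips, eligible: A, B, C
Pot 2: 28 chips, eligible: B, C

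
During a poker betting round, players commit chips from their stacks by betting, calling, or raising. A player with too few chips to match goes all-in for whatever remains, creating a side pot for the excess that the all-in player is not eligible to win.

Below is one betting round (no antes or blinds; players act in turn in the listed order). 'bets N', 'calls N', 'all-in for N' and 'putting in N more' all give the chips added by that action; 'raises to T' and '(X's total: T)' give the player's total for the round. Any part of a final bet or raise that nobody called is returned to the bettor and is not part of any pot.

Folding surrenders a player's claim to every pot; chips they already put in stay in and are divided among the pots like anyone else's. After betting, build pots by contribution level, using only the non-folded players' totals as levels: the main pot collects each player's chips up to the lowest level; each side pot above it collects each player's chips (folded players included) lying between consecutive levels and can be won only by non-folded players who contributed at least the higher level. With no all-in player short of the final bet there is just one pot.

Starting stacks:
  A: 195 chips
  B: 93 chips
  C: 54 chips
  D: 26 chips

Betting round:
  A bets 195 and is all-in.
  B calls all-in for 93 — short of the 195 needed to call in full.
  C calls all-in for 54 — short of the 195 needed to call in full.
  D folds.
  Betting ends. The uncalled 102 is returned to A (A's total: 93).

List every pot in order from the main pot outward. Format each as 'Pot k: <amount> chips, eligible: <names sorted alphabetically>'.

Contributions (after 102 returned to A): A=93, B=93, C=54
Folded: D
Pot levels (distinct totals of non-folded players): 54, 93
Layer 1-54: 54 each from A, B, C = 54*3 = 162 chips; eligible A, B, C
Layer 55-93: 39 each from A, B = 39*2 = 78 chips; eligible A, B

Pot 1: 162 chips, eligible: A, B, C
Pot 2: 78 chips, eligible: A, B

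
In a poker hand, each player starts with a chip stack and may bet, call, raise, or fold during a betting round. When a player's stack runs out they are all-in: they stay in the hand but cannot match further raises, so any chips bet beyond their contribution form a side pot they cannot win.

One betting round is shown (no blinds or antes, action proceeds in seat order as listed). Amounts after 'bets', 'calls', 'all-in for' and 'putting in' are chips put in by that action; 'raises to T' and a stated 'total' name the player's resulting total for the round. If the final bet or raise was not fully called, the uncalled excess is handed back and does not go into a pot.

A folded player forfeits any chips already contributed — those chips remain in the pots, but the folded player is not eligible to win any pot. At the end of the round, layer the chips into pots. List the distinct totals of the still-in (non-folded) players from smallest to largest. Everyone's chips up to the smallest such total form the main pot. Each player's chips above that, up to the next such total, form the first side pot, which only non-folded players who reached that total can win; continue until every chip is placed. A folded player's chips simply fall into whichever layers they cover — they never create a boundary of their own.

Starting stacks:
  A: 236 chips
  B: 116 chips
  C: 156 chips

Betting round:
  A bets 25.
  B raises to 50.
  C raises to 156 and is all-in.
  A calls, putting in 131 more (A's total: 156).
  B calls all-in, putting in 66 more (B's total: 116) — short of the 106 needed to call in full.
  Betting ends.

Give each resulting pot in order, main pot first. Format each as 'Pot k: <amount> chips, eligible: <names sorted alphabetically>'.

Contributions: A=156, B=116, C=156
Pot levels (distinct totals of non-folded players): 116, 156
Layer 1-116: 116 each from A, B, C = 116*3 = 348 chips; eligible A, B, C
Layer 117-156: 40 each from A, C = 40*2 = 80 chips; eligible A, C

Pot 1: 348 chips, eligible: A, B, C
Pot 2: 80 chips, eligible: A, C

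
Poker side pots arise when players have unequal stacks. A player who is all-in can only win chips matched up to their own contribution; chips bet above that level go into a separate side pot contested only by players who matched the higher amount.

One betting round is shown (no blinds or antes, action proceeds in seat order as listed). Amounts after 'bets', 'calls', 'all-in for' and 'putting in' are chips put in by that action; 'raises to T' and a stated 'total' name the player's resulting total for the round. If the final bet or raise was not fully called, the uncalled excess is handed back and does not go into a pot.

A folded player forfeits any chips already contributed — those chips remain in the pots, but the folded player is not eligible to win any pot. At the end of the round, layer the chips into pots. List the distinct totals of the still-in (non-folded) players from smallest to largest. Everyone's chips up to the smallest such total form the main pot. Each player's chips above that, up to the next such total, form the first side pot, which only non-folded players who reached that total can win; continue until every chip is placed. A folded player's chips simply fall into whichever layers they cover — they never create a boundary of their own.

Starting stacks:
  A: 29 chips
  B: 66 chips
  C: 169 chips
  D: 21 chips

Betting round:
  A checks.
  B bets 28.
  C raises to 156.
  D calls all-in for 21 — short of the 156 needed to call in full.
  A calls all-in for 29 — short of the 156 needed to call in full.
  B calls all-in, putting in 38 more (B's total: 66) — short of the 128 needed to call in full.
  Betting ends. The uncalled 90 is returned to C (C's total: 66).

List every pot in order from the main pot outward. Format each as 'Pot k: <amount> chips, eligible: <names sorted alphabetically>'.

Pot 1: 84 chips, eligible: A, B, C, D
Pot 2: 24 chips, eligible: A, B, C
Pot 3: 74 chips, eligible: B, C

Derivation:
Contributions (after 90 returned to C): A=29, B=66, C=66, D=21
Pot levels (distinct totals of non-folded players): 21, 29, 66
Layer 1-21: 21 each from A, B, C, D = 21*4 = 84 chips; eligible A, B, C, D
Layer 22-29: 8 each from A, B, C = 8*3 = 24 chips; eligible A, B, C
Layer 30-66: 37 each from B, C = 37*2 = 74 chips; eligible B, C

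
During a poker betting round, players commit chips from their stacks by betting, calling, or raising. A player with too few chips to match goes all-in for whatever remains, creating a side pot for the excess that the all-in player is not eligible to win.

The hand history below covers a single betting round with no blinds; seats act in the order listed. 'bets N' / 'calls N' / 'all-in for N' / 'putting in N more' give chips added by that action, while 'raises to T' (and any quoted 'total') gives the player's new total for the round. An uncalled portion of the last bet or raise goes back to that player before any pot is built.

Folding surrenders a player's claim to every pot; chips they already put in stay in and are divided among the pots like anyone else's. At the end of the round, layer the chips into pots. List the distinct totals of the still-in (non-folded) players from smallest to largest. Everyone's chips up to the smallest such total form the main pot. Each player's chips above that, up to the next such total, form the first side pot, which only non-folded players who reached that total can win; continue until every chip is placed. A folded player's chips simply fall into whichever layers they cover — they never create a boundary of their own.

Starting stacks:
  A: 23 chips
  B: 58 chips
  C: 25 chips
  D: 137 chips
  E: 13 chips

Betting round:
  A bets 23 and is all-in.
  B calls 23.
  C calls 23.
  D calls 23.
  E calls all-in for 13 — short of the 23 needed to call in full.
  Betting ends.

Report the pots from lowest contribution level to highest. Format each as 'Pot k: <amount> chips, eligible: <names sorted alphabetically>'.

Pot 1: 65 chips, eligible: A, B, C, D, E
Pot 2: 40 chips, eligible: A, B, C, D

Derivation:
Contributions: A=23, B=23, C=23, D=23, E=13
Pot levels (distinct totals of non-folded players): 13, 23
Layer 1-13: 13 each from A, B, C, D, E = 13*5 = 65 chips; eligible A, B, C, D, E
Layer 14-23: 10 each from A, B, C, D = 10*4 = 40 chips; eligible A, B, C, D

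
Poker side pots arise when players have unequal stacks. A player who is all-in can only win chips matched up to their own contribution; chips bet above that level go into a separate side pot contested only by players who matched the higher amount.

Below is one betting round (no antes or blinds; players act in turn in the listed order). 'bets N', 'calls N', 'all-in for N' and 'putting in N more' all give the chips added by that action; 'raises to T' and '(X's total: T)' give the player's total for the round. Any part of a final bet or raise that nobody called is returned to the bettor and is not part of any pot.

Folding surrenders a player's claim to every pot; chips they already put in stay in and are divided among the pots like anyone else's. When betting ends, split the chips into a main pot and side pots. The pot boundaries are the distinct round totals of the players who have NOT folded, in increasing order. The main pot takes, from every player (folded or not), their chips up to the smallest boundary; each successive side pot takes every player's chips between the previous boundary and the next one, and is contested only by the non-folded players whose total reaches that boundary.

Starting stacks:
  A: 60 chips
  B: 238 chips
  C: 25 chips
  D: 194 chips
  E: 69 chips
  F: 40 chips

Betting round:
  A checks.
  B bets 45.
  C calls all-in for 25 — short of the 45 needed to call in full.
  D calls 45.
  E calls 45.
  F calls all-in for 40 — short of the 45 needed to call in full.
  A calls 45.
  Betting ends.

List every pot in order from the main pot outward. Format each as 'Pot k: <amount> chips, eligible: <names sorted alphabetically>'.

Contributions: A=45, B=45, C=25, D=45, E=45, F=40
Pot levels (distinct totals of non-folded players): 25, 40, 45
Layer 1-25: 25 each from A, B, C, D, E, F = 25*6 = 150 chips; eligible A, B, C, D, E, F
Layer 26-40: 15 each from A, B, D, E, F = 15*5 = 75 chips; eligible A, B, D, E, F
Layer 41-45: 5 each from A, B, D, E = 5*4 = 20 chips; eligible A, B, D, E

Pot 1: 150 chips, eligible: A, B, C, D, E, F
Pot 2: 75 chips, eligible: A, B, D, E, F
Pot 3: 20 chips, eligible: A, B, D, E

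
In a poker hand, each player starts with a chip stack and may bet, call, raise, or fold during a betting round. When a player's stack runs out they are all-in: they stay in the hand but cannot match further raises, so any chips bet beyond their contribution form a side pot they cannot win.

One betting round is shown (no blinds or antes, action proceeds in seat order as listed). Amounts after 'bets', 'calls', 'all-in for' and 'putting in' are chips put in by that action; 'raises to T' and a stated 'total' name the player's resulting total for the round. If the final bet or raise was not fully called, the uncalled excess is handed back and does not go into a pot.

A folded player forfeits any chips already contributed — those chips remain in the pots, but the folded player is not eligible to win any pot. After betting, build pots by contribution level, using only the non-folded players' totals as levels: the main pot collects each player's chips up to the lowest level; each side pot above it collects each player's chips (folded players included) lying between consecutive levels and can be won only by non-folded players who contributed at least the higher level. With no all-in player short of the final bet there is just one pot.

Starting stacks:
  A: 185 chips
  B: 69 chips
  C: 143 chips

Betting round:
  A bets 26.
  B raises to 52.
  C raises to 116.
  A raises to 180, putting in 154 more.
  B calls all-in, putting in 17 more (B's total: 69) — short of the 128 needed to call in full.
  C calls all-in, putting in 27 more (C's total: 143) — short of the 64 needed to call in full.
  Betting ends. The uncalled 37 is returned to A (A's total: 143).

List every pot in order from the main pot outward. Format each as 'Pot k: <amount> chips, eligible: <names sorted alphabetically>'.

Contributions (after 37 returned to A): A=143, B=69, C=143
Pot levels (distinct totals of non-folded players): 69, 143
Layer 1-69: 69 each from A, B, C = 69*3 = 207 chips; eligible A, B, C
Layer 70-143: 74 each from A, C = 74*2 = 148 chips; eligible A, C

Pot 1: 207 chips, eligible: A, B, C
Pot 2: 148 chips, eligible: A, C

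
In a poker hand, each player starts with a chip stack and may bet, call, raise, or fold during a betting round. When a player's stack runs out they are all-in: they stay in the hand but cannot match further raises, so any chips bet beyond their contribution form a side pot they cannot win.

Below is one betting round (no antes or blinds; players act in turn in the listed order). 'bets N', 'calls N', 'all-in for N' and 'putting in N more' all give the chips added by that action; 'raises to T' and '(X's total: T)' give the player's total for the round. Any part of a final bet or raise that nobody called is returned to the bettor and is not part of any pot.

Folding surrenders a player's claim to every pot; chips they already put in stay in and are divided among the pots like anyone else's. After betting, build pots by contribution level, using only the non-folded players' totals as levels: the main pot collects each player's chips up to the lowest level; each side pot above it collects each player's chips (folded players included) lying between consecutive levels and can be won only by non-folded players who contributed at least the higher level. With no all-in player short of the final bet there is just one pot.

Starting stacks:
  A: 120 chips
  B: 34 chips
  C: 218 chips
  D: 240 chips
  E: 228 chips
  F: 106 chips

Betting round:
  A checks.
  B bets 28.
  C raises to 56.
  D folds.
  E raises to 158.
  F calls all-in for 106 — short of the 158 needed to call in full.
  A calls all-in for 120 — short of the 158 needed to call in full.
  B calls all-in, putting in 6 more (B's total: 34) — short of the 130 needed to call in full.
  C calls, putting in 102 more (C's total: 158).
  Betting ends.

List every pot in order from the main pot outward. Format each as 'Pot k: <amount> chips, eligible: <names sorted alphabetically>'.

Contributions: A=120, B=34, C=158, E=158, F=106
Folded: D
Pot levels (distinct totals of non-folded players): 34, 106, 120, 158
Layer 1-34: 34 each from A, B, C, E, F = 34*5 = 170 chips; eligible A, B, C, E, F
Layer 35-106: 72 each from A, C, E, F = 72*4 = 288 chips; eligible A, C, E, F
Layer 107-120: 14 each from A, C, E = 14*3 = 42 chips; eligible A, C, E
Layer 121-158: 38 each from C, E = 38*2 = 76 chips; eligible C, E

Pot 1: 170 chips, eligible: A, B, C, E, F
Pot 2: 288 chips, eligible: A, C, E, F
Pot 3: 42 chips, eligible: A, C, E
Pot 4: 76 chips, eligible: C, E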